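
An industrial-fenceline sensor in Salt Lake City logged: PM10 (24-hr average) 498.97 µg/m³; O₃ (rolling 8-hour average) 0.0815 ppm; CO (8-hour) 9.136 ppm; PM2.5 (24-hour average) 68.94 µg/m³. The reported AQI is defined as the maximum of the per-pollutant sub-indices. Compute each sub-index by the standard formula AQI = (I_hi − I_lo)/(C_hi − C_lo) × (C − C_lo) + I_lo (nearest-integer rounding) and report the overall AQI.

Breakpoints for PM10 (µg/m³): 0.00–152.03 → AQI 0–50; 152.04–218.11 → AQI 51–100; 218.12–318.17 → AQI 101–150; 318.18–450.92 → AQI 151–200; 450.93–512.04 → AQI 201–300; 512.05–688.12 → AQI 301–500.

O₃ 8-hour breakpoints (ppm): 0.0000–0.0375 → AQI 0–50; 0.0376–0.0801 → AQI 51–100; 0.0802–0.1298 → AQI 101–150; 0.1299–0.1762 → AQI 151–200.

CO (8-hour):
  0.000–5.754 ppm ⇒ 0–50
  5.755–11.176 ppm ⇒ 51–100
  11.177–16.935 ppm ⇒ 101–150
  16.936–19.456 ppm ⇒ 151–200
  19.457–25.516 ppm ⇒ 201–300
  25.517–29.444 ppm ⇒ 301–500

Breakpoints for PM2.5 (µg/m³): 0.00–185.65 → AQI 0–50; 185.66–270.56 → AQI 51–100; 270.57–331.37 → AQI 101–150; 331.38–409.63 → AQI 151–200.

279

PM10: row 450.93–512.04 (AQI 201–300). (300−201)·(498.97−450.93)/(512.04−450.93) + 201 = 99·48.04/61.11 + 201 ≈ 278.83 → 279.
O₃: row 0.0802–0.1298 (AQI 101–150). (150−101)·(0.0815−0.0802)/(0.1298−0.0802) + 101 = 49·0.0013/0.0496 + 101 ≈ 102.28 → 102.
CO: 9.136 ∈ [5.755, 11.176] ↔ index [51, 100].
51 + (9.136−5.755)·(100−51)/(11.176−5.755) = 51 + 3.381·49/5.421 ≈ 81.56, so AQI = 82.
PM2.5 68.94: bracket 0.00–185.65 → index 0–50; slope 50/185.65, offset 68.94.
AQI = 0 + 50/185.65·68.94 ≈ 18.57 ⇒ 19.
Sub-indices: PM10→279, O₃→102, CO→82, PM2.5→19. Overall AQI = max = 279; dominant pollutant is PM10.
AQI 279: Very Unhealthy.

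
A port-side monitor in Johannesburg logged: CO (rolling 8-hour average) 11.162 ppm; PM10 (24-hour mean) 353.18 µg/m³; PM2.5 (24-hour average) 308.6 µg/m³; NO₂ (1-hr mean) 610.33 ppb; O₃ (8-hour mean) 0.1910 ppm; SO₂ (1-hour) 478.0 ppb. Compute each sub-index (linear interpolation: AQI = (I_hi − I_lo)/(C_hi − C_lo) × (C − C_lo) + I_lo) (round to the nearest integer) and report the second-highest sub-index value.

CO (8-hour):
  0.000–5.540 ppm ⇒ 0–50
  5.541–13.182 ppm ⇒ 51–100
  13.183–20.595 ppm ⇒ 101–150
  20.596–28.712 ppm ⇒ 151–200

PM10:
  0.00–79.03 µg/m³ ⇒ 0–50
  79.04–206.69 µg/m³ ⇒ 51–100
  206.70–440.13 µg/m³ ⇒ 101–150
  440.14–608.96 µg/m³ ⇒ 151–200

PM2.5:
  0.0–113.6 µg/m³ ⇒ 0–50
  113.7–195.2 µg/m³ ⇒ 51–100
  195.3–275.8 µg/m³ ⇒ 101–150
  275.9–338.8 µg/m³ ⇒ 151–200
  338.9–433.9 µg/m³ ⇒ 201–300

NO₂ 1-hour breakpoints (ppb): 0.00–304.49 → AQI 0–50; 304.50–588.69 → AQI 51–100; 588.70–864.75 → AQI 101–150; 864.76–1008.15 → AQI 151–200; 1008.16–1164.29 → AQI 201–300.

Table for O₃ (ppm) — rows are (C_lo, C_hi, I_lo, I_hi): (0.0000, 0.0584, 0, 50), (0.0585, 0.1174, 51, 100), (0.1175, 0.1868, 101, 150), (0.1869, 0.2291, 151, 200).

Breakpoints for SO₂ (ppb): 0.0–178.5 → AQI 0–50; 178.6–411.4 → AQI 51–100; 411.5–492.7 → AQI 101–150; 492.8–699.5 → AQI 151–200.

CO 11.162: bracket 5.541–13.182 → index 51–100; slope 49/7.641, offset 5.621.
AQI = 51 + 49/7.641·5.621 ≈ 87.05 ⇒ 87.
PM10 353.18: bracket 206.70–440.13 → index 101–150; slope 49/233.43, offset 146.48.
AQI = 101 + 49/233.43·146.48 ≈ 131.75 ⇒ 132.
PM2.5: 308.6 lies in 275.9–338.8, so I_lo=151, I_hi=200, C_lo=275.9, C_hi=338.8.
(200−151)/(338.8−275.9) × (308.6−275.9) + 151 = 49/62.9 × 32.7 + 151 ≈ 176.47 → 176.
NO₂ 610.33: bracket 588.70–864.75 → index 101–150; slope 49/276.05, offset 21.63.
AQI = 101 + 49/276.05·21.63 ≈ 104.84 ⇒ 105.
O₃ 0.1910: bracket 0.1869–0.2291 → index 151–200; slope 49/0.0422, offset 0.0041.
AQI = 151 + 49/0.0422·0.0041 ≈ 155.76 ⇒ 156.
SO₂ 478.0: bracket 411.5–492.7 → index 101–150; slope 49/81.2, offset 66.5.
AQI = 101 + 49/81.2·66.5 ≈ 141.13 ⇒ 141.
Sub-indices: CO→87, PM10→132, PM2.5→176, NO₂→105, O₃→156, SO₂→141. Ranked high→low: 176, 156, 141, 132, 105, 87. Second-highest sub-index = 156.

156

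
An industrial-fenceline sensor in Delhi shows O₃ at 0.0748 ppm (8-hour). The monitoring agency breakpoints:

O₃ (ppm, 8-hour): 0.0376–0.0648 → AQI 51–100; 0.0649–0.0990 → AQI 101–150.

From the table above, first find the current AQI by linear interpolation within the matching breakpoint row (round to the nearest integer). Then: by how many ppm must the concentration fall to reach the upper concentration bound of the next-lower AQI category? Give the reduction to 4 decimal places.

O₃: 0.0748 lies in 0.0649–0.0990, so I_lo=101, I_hi=150, C_lo=0.0649, C_hi=0.0990.
(150−101)/(0.0990−0.0649) × (0.0748−0.0649) + 101 = 49/0.0341 × 0.0099 + 101 ≈ 115.23 → 115.
Current AQI 115 is in the Unhealthy for Sensitive Groups range (101–150). The next-lower category tops out at AQI 100, whose upper concentration bound is 0.0648 ppm.
Reduction needed = 0.0748 − 0.0648 = 0.0100 ppm.

0.0100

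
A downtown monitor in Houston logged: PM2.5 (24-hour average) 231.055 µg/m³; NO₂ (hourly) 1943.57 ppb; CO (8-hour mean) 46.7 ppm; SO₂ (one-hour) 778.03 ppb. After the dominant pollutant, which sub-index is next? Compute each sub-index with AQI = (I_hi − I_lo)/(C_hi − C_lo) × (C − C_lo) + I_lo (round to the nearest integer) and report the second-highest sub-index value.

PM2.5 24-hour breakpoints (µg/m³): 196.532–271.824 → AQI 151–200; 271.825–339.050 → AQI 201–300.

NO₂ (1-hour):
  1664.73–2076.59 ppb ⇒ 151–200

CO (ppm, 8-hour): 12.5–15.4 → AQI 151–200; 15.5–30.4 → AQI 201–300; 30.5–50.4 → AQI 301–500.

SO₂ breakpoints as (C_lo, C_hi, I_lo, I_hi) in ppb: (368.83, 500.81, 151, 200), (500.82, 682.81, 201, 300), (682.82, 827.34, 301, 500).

PM2.5: row 196.532–271.824 (AQI 151–200). (200−151)·(231.055−196.532)/(271.824−196.532) + 151 = 49·34.523/75.292 + 151 ≈ 173.47 → 173.
NO₂: 1943.57 lies in 1664.73–2076.59, so I_lo=151, I_hi=200, C_lo=1664.73, C_hi=2076.59.
(200−151)/(2076.59−1664.73) × (1943.57−1664.73) + 151 = 49/411.86 × 278.84 + 151 ≈ 184.17 → 184.
CO: 46.7 lies in 30.5–50.4, so I_lo=301, I_hi=500, C_lo=30.5, C_hi=50.4.
(500−301)/(50.4−30.5) × (46.7−30.5) + 301 = 199/19.9 × 16.2 + 301 ≈ 463.00 → 463.
SO₂: row 682.82–827.34 (AQI 301–500). (500−301)·(778.03−682.82)/(827.34−682.82) + 301 = 199·95.21/144.52 + 301 ≈ 432.10 → 432.
Sub-indices: PM2.5→173, NO₂→184, CO→463, SO₂→432. Ranked high→low: 463, 432, 184, 173. Second-highest sub-index = 432.

432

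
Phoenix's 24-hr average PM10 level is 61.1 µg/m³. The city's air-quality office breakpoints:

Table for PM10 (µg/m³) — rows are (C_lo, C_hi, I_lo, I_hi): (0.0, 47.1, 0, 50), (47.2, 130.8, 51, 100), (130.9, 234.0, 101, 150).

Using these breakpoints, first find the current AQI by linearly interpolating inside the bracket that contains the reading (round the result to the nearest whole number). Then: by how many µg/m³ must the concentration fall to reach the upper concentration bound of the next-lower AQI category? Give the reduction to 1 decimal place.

PM10: 61.1 lies in 47.2–130.8, so I_lo=51, I_hi=100, C_lo=47.2, C_hi=130.8.
(100−51)/(130.8−47.2) × (61.1−47.2) + 51 = 49/83.6 × 13.9 + 51 ≈ 59.15 → 59.
Current AQI 59 is in the Moderate range (51–100). The next-lower category tops out at AQI 50, whose upper concentration bound is 47.1 µg/m³.
Reduction needed = 61.1 − 47.1 = 14.0 µg/m³.

14.0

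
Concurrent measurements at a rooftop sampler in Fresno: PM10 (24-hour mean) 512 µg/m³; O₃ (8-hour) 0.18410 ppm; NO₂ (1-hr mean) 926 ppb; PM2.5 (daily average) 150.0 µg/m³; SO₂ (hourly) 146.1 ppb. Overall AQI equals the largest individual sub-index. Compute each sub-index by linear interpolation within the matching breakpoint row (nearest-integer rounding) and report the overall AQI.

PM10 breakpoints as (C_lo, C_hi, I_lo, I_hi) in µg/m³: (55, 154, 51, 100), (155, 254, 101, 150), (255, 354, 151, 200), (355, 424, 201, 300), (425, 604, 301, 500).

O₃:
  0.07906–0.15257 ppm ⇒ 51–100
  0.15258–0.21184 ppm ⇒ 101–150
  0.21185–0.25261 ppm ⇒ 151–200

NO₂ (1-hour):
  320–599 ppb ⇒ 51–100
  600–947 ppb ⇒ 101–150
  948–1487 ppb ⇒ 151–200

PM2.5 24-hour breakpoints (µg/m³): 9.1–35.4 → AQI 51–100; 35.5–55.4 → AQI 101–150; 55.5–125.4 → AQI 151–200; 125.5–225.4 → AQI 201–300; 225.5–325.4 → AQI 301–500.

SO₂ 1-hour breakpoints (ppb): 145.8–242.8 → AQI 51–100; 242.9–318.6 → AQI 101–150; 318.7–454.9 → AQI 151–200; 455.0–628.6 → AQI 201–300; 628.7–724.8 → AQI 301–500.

PM10: 512 ∈ [425, 604] ↔ index [301, 500].
301 + (512−425)·(500−301)/(604−425) = 301 + 87·199/179 ≈ 397.72, so AQI = 398.
O₃: 0.18410 lies in 0.15258–0.21184, so I_lo=101, I_hi=150, C_lo=0.15258, C_hi=0.21184.
(150−101)/(0.21184−0.15258) × (0.18410−0.15258) + 101 = 49/0.05926 × 0.03152 + 101 ≈ 127.06 → 127.
NO₂: row 600–947 (AQI 101–150). (150−101)·(926−600)/(947−600) + 101 = 49·326/347 + 101 ≈ 147.03 → 147.
PM2.5 150.0: bracket 125.5–225.4 → index 201–300; slope 99/99.9, offset 24.5.
AQI = 201 + 99/99.9·24.5 ≈ 225.28 ⇒ 225.
SO₂ 146.1: bracket 145.8–242.8 → index 51–100; slope 49/97.0, offset 0.3.
AQI = 51 + 49/97.0·0.3 ≈ 51.15 ⇒ 51.
Sub-indices: PM10→398, O₃→127, NO₂→147, PM2.5→225, SO₂→51. Overall AQI = max = 398; dominant pollutant is PM10.
AQI 398: Hazardous.

398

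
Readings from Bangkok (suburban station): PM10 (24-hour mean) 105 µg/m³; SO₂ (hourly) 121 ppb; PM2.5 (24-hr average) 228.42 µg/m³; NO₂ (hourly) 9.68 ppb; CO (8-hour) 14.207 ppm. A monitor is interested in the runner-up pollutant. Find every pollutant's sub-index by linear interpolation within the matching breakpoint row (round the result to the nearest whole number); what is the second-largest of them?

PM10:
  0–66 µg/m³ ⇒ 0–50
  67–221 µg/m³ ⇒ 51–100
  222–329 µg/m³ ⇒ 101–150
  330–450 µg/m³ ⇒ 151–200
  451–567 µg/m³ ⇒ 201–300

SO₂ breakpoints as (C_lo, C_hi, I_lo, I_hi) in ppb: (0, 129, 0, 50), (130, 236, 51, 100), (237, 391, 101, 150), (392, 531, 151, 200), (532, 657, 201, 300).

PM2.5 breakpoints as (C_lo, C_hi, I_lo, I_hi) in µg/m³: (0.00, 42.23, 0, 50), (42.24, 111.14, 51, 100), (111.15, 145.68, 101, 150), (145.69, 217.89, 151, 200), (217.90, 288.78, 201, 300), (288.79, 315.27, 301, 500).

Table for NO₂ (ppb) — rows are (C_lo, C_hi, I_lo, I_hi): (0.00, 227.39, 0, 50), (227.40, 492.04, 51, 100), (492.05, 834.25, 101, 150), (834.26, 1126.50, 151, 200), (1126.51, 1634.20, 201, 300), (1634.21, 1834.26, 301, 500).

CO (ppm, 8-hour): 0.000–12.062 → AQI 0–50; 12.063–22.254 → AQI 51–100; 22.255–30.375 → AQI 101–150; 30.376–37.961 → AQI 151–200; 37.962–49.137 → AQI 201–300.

63

PM10: 105 ∈ [67, 221] ↔ index [51, 100].
51 + (105−67)·(100−51)/(221−67) = 51 + 38·49/154 ≈ 63.09, so AQI = 63.
SO₂: 121 ∈ [0, 129] ↔ index [0, 50].
0 + (121−0)·(50−0)/(129−0) = 0 + 121·50/129 ≈ 46.90, so AQI = 47.
PM2.5: 228.42 ∈ [217.90, 288.78] ↔ index [201, 300].
201 + (228.42−217.90)·(300−201)/(288.78−217.90) = 201 + 10.52·99/70.88 ≈ 215.69, so AQI = 216.
NO₂: 9.68 ∈ [0.00, 227.39] ↔ index [0, 50].
0 + (9.68−0.00)·(50−0)/(227.39−0.00) = 0 + 9.68·50/227.39 ≈ 2.13, so AQI = 2.
CO: row 12.063–22.254 (AQI 51–100). (100−51)·(14.207−12.063)/(22.254−12.063) + 51 = 49·2.144/10.191 + 51 ≈ 61.31 → 61.
Sub-indices: PM10→63, SO₂→47, PM2.5→216, NO₂→2, CO→61. Ranked high→low: 216, 63, 61, 47, 2. Second-highest sub-index = 63.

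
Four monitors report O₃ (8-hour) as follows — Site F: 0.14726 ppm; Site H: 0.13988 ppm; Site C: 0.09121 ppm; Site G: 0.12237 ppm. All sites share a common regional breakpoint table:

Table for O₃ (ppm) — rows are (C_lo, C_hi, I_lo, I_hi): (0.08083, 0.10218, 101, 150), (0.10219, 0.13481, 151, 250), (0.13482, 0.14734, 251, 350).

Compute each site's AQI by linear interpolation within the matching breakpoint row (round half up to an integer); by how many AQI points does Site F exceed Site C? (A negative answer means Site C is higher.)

Site F: 0.14726 lies in 0.13482–0.14734, so I_lo=251, I_hi=350, C_lo=0.13482, C_hi=0.14734.
(350−251)/(0.14734−0.13482) × (0.14726−0.13482) + 251 = 99/0.01252 × 0.01244 + 251 ≈ 349.37 → 349.
Site H: 0.13988 lies in 0.13482–0.14734, so I_lo=251, I_hi=350, C_lo=0.13482, C_hi=0.14734.
(350−251)/(0.14734−0.13482) × (0.13988−0.13482) + 251 = 99/0.01252 × 0.00506 + 251 ≈ 291.01 → 291.
Site C 0.09121: bracket 0.08083–0.10218 → index 101–150; slope 49/0.02135, offset 0.01038.
AQI = 101 + 49/0.02135·0.01038 ≈ 124.82 ⇒ 125.
Site G: 0.12237 lies in 0.10219–0.13481, so I_lo=151, I_hi=250, C_lo=0.10219, C_hi=0.13481.
(250−151)/(0.13481−0.10219) × (0.12237−0.10219) + 151 = 99/0.03262 × 0.02018 + 151 ≈ 212.25 → 212.
AQIs: Site F=349, Site H=291, Site C=125, Site G=212. Site F (349) − Site C (125) = 224.

224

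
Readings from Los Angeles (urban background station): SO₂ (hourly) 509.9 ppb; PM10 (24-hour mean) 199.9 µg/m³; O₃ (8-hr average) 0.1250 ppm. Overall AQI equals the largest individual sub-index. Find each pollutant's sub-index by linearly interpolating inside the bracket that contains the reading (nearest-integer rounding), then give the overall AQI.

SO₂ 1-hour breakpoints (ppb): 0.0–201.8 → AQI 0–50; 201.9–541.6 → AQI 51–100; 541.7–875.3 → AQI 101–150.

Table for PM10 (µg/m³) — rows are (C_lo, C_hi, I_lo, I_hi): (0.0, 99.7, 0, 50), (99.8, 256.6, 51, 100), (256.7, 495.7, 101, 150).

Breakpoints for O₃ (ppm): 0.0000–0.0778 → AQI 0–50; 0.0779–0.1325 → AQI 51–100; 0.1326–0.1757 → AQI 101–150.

95

SO₂ 509.9: bracket 201.9–541.6 → index 51–100; slope 49/339.7, offset 308.0.
AQI = 51 + 49/339.7·308.0 ≈ 95.43 ⇒ 95.
PM10: 199.9 lies in 99.8–256.6, so I_lo=51, I_hi=100, C_lo=99.8, C_hi=256.6.
(100−51)/(256.6−99.8) × (199.9−99.8) + 51 = 49/156.8 × 100.1 + 51 ≈ 82.28 → 82.
O₃: 0.1250 ∈ [0.0779, 0.1325] ↔ index [51, 100].
51 + (0.1250−0.0779)·(100−51)/(0.1325−0.0779) = 51 + 0.0471·49/0.0546 ≈ 93.27, so AQI = 93.
Sub-indices: SO₂→95, PM10→82, O₃→93. Overall AQI = max = 95; dominant pollutant is SO₂.
AQI 95: Moderate.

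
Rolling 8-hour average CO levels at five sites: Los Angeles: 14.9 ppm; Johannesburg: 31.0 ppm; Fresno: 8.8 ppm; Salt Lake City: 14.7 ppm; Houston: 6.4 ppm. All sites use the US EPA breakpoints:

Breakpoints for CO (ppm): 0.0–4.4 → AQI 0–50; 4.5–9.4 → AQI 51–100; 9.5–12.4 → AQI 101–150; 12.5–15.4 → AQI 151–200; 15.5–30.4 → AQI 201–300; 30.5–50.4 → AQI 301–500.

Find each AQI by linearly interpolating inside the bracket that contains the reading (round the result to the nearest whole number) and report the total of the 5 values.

850

Los Angeles: row 12.5–15.4 (AQI 151–200). (200−151)·(14.9−12.5)/(15.4−12.5) + 151 = 49·2.4/2.9 + 151 ≈ 191.55 → 192.
Johannesburg 31.0: bracket 30.5–50.4 → index 301–500; slope 199/19.9, offset 0.5.
AQI = 301 + 199/19.9·0.5 ≈ 306.00 ⇒ 306.
Fresno 8.8: bracket 4.5–9.4 → index 51–100; slope 49/4.9, offset 4.3.
AQI = 51 + 49/4.9·4.3 ≈ 94.00 ⇒ 94.
Salt Lake City: row 12.5–15.4 (AQI 151–200). (200−151)·(14.7−12.5)/(15.4−12.5) + 151 = 49·2.2/2.9 + 151 ≈ 188.17 → 188.
Houston 6.4: bracket 4.5–9.4 → index 51–100; slope 49/4.9, offset 1.9.
AQI = 51 + 49/4.9·1.9 ≈ 70.00 ⇒ 70.
AQIs: Los Angeles=192, Johannesburg=306, Fresno=94, Salt Lake City=188, Houston=70. Sum = 192 + 306 + 94 + 188 + 70 = 850.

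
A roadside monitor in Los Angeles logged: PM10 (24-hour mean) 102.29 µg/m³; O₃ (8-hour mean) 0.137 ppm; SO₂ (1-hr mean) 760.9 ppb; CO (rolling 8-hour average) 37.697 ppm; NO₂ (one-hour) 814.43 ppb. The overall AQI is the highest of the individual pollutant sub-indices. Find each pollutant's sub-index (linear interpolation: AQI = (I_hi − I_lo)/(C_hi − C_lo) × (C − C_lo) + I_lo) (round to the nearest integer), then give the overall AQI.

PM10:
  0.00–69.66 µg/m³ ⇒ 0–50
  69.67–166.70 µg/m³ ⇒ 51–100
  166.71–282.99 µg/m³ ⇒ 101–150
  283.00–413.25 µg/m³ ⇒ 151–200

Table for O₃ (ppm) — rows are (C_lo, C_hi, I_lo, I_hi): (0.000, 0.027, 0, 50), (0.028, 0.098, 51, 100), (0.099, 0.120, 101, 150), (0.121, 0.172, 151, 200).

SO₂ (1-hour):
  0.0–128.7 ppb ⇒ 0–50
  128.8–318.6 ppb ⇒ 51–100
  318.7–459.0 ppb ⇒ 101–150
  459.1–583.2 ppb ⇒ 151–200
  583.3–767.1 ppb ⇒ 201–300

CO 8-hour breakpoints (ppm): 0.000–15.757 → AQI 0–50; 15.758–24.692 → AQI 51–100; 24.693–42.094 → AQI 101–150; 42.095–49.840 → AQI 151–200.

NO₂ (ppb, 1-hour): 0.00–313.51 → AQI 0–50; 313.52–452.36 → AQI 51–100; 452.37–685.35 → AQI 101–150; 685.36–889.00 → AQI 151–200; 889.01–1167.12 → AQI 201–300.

297

PM10 102.29: bracket 69.67–166.70 → index 51–100; slope 49/97.03, offset 32.62.
AQI = 51 + 49/97.03·32.62 ≈ 67.47 ⇒ 67.
O₃: 0.137 lies in 0.121–0.172, so I_lo=151, I_hi=200, C_lo=0.121, C_hi=0.172.
(200−151)/(0.172−0.121) × (0.137−0.121) + 151 = 49/0.051 × 0.016 + 151 ≈ 166.37 → 166.
SO₂: row 583.3–767.1 (AQI 201–300). (300−201)·(760.9−583.3)/(767.1−583.3) + 201 = 99·177.6/183.8 + 201 ≈ 296.66 → 297.
CO 37.697: bracket 24.693–42.094 → index 101–150; slope 49/17.401, offset 13.004.
AQI = 101 + 49/17.401·13.004 ≈ 137.62 ⇒ 138.
NO₂: 814.43 lies in 685.36–889.00, so I_lo=151, I_hi=200, C_lo=685.36, C_hi=889.00.
(200−151)/(889.00−685.36) × (814.43−685.36) + 151 = 49/203.64 × 129.07 + 151 ≈ 182.06 → 182.
Sub-indices: PM10→67, O₃→166, SO₂→297, CO→138, NO₂→182. Overall AQI = max = 297; dominant pollutant is SO₂.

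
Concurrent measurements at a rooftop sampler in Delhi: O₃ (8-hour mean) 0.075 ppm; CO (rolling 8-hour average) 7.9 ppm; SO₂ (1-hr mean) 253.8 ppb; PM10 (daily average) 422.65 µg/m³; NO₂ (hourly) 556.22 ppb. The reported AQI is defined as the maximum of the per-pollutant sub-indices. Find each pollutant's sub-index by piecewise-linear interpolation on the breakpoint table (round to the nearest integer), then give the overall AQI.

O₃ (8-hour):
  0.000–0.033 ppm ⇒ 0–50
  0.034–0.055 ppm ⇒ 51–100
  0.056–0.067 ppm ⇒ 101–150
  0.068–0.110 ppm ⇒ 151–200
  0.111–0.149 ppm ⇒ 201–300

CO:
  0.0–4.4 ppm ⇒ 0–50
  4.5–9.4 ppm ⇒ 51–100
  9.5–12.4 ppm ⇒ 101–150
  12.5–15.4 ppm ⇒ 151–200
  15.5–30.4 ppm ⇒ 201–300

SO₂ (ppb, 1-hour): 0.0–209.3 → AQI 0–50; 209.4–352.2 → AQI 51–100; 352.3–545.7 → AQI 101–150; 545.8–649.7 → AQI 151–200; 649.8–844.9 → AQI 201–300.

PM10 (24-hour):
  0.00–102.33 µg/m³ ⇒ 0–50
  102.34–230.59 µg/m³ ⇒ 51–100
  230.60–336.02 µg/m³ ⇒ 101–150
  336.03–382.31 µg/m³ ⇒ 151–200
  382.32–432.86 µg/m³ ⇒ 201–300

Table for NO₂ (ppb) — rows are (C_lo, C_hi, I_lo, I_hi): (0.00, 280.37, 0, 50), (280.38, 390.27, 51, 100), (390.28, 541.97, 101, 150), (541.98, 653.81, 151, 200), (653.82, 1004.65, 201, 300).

O₃ 0.075: bracket 0.068–0.110 → index 151–200; slope 49/0.042, offset 0.007.
AQI = 151 + 49/0.042·0.007 ≈ 159.17 ⇒ 159.
CO: 7.9 ∈ [4.5, 9.4] ↔ index [51, 100].
51 + (7.9−4.5)·(100−51)/(9.4−4.5) = 51 + 3.4·49/4.9 ≈ 85.00, so AQI = 85.
SO₂ 253.8: bracket 209.4–352.2 → index 51–100; slope 49/142.8, offset 44.4.
AQI = 51 + 49/142.8·44.4 ≈ 66.24 ⇒ 66.
PM10: 422.65 lies in 382.32–432.86, so I_lo=201, I_hi=300, C_lo=382.32, C_hi=432.86.
(300−201)/(432.86−382.32) × (422.65−382.32) + 201 = 99/50.54 × 40.33 + 201 ≈ 280.00 → 280.
NO₂: 556.22 lies in 541.98–653.81, so I_lo=151, I_hi=200, C_lo=541.98, C_hi=653.81.
(200−151)/(653.81−541.98) × (556.22−541.98) + 151 = 49/111.83 × 14.24 + 151 ≈ 157.24 → 157.
Sub-indices: O₃→159, CO→85, SO₂→66, PM10→280, NO₂→157. Overall AQI = max = 280; dominant pollutant is PM10.
AQI 280: Very Unhealthy.

280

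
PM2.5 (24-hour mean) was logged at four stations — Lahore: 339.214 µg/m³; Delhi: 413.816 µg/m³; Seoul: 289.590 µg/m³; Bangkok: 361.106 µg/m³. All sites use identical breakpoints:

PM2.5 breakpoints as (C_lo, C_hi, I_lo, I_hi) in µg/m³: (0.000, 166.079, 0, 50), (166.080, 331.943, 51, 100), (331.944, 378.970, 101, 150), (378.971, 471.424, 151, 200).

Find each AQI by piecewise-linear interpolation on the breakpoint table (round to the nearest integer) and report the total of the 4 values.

496

Lahore 339.214: bracket 331.944–378.970 → index 101–150; slope 49/47.026, offset 7.270.
AQI = 101 + 49/47.026·7.270 ≈ 108.58 ⇒ 109.
Delhi: row 378.971–471.424 (AQI 151–200). (200−151)·(413.816−378.971)/(471.424−378.971) + 151 = 49·34.845/92.453 + 151 ≈ 169.47 → 169.
Seoul: 289.590 ∈ [166.080, 331.943] ↔ index [51, 100].
51 + (289.590−166.080)·(100−51)/(331.943−166.080) = 51 + 123.510·49/165.863 ≈ 87.49, so AQI = 87.
Bangkok: row 331.944–378.970 (AQI 101–150). (150−101)·(361.106−331.944)/(378.970−331.944) + 101 = 49·29.162/47.026 + 101 ≈ 131.39 → 131.
AQIs: Lahore=109, Delhi=169, Seoul=87, Bangkok=131. Sum = 109 + 169 + 87 + 131 = 496.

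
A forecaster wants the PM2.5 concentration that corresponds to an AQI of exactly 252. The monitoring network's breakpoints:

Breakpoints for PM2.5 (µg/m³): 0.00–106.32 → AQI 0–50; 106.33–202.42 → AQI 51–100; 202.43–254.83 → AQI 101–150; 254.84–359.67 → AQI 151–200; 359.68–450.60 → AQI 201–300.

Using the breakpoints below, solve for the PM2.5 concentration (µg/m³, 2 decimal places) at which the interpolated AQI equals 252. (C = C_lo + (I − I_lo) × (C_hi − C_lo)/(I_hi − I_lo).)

AQI 252 lies in the 201–300 band, which corresponds to 359.68–450.60 µg/m³.
C = 359.68 + (252−201)×(450.60−359.68)/(300−201) = 359.68 + 51×90.92/99 ≈ 406.5176 µg/m³ → 406.52 µg/m³ to 2 dp.

406.52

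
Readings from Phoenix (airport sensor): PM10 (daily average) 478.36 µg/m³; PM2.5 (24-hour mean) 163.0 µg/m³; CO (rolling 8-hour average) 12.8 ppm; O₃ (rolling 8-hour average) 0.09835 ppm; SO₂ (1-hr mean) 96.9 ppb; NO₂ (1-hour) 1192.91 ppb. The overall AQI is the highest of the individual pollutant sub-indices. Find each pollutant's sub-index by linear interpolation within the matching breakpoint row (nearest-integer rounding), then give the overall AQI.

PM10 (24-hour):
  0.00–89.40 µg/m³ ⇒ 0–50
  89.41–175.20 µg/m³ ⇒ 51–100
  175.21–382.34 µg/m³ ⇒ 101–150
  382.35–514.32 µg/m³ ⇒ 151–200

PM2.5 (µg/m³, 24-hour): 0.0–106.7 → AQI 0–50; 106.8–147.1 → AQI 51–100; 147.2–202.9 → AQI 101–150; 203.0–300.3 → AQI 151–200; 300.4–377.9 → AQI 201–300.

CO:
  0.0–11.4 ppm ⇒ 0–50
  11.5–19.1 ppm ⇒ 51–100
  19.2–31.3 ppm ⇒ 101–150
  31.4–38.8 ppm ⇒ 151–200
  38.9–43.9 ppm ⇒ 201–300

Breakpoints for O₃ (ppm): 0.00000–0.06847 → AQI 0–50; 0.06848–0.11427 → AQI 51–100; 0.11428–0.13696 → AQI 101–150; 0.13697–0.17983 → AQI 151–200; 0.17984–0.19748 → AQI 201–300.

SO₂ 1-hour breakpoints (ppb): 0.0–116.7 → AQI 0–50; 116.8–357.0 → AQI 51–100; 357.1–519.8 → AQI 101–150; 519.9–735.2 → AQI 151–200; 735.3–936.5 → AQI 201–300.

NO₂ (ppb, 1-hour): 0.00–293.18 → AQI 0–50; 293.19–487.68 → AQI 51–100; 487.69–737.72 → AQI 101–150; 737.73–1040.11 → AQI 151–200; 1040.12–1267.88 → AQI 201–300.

267

PM10: 478.36 ∈ [382.35, 514.32] ↔ index [151, 200].
151 + (478.36−382.35)·(200−151)/(514.32−382.35) = 151 + 96.01·49/131.97 ≈ 186.65, so AQI = 187.
PM2.5 163.0: bracket 147.2–202.9 → index 101–150; slope 49/55.7, offset 15.8.
AQI = 101 + 49/55.7·15.8 ≈ 114.90 ⇒ 115.
CO: row 11.5–19.1 (AQI 51–100). (100−51)·(12.8−11.5)/(19.1−11.5) + 51 = 49·1.3/7.6 + 51 ≈ 59.38 → 59.
O₃: row 0.06848–0.11427 (AQI 51–100). (100−51)·(0.09835−0.06848)/(0.11427−0.06848) + 51 = 49·0.02987/0.04579 + 51 ≈ 82.96 → 83.
SO₂: row 0.0–116.7 (AQI 0–50). (50−0)·(96.9−0.0)/(116.7−0.0) + 0 = 50·96.9/116.7 + 0 ≈ 41.52 → 42.
NO₂: 1192.91 ∈ [1040.12, 1267.88] ↔ index [201, 300].
201 + (1192.91−1040.12)·(300−201)/(1267.88−1040.12) = 201 + 152.79·99/227.76 ≈ 267.41, so AQI = 267.
Sub-indices: PM10→187, PM2.5→115, CO→59, O₃→83, SO₂→42, NO₂→267. Overall AQI = max = 267; dominant pollutant is NO₂.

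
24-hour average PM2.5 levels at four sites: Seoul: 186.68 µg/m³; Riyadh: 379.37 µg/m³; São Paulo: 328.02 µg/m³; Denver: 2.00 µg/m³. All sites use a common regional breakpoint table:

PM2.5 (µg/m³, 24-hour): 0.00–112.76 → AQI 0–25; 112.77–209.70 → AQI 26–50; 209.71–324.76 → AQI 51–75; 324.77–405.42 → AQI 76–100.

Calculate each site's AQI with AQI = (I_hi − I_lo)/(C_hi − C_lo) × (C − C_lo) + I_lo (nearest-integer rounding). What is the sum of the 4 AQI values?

213

Seoul: 186.68 lies in 112.77–209.70, so I_lo=26, I_hi=50, C_lo=112.77, C_hi=209.70.
(50−26)/(209.70−112.77) × (186.68−112.77) + 26 = 24/96.93 × 73.91 + 26 ≈ 44.30 → 44.
Riyadh: 379.37 ∈ [324.77, 405.42] ↔ index [76, 100].
76 + (379.37−324.77)·(100−76)/(405.42−324.77) = 76 + 54.60·24/80.65 ≈ 92.25, so AQI = 92.
São Paulo: 328.02 ∈ [324.77, 405.42] ↔ index [76, 100].
76 + (328.02−324.77)·(100−76)/(405.42−324.77) = 76 + 3.25·24/80.65 ≈ 76.97, so AQI = 77.
Denver: 2.00 lies in 0.00–112.76, so I_lo=0, I_hi=25, C_lo=0.00, C_hi=112.76.
(25−0)/(112.76−0.00) × (2.00−0.00) + 0 = 25/112.76 × 2.00 + 0 ≈ 0.44 → 0.
AQIs: Seoul=44, Riyadh=92, São Paulo=77, Denver=0. Sum = 44 + 92 + 77 + 0 = 213.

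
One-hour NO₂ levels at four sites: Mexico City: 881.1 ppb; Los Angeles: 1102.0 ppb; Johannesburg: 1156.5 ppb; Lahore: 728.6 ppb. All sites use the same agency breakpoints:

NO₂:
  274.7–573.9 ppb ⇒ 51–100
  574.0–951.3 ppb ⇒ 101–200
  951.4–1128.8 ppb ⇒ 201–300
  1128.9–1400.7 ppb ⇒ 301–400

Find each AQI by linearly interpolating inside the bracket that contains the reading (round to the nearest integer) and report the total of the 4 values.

Mexico City: 881.1 lies in 574.0–951.3, so I_lo=101, I_hi=200, C_lo=574.0, C_hi=951.3.
(200−101)/(951.3−574.0) × (881.1−574.0) + 101 = 99/377.3 × 307.1 + 101 ≈ 181.58 → 182.
Los Angeles: row 951.4–1128.8 (AQI 201–300). (300−201)·(1102.0−951.4)/(1128.8−951.4) + 201 = 99·150.6/177.4 + 201 ≈ 285.04 → 285.
Johannesburg: row 1128.9–1400.7 (AQI 301–400). (400−301)·(1156.5−1128.9)/(1400.7−1128.9) + 301 = 99·27.6/271.8 + 301 ≈ 311.05 → 311.
Lahore: 728.6 ∈ [574.0, 951.3] ↔ index [101, 200].
101 + (728.6−574.0)·(200−101)/(951.3−574.0) = 101 + 154.6·99/377.3 ≈ 141.57, so AQI = 142.
AQIs: Mexico City=182, Los Angeles=285, Johannesburg=311, Lahore=142. Sum = 182 + 285 + 311 + 142 = 920.

920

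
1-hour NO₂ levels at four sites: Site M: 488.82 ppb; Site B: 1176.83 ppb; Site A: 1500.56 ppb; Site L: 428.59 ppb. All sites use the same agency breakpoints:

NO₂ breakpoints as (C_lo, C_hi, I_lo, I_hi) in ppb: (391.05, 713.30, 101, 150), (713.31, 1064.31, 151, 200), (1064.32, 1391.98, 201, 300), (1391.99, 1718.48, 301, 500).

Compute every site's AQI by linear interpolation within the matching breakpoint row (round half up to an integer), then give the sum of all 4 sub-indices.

Site M 488.82: bracket 391.05–713.30 → index 101–150; slope 49/322.25, offset 97.77.
AQI = 101 + 49/322.25·97.77 ≈ 115.87 ⇒ 116.
Site B: row 1064.32–1391.98 (AQI 201–300). (300−201)·(1176.83−1064.32)/(1391.98−1064.32) + 201 = 99·112.51/327.66 + 201 ≈ 234.99 → 235.
Site A: row 1391.99–1718.48 (AQI 301–500). (500−301)·(1500.56−1391.99)/(1718.48−1391.99) + 301 = 199·108.57/326.49 + 301 ≈ 367.17 → 367.
Site L 428.59: bracket 391.05–713.30 → index 101–150; slope 49/322.25, offset 37.54.
AQI = 101 + 49/322.25·37.54 ≈ 106.71 ⇒ 107.
AQIs: Site M=116, Site B=235, Site A=367, Site L=107. Sum = 116 + 235 + 367 + 107 = 825.

825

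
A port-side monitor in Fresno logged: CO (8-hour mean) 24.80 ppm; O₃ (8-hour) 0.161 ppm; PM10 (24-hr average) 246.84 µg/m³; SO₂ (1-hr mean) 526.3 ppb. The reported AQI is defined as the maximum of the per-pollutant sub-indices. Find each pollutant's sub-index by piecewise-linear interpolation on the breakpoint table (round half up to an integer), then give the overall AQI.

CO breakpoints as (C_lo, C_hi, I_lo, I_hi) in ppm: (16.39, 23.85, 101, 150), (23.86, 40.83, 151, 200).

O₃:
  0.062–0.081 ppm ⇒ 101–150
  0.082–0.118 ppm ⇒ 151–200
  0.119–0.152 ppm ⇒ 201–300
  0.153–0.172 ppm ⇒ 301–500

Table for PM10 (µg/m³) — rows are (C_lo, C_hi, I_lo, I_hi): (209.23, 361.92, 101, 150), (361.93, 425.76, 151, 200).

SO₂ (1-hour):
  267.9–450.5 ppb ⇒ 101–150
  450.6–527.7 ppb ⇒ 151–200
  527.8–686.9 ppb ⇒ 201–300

385

CO 24.80: bracket 23.86–40.83 → index 151–200; slope 49/16.97, offset 0.94.
AQI = 151 + 49/16.97·0.94 ≈ 153.71 ⇒ 154.
O₃: row 0.153–0.172 (AQI 301–500). (500−301)·(0.161−0.153)/(0.172−0.153) + 301 = 199·0.008/0.019 + 301 ≈ 384.79 → 385.
PM10 246.84: bracket 209.23–361.92 → index 101–150; slope 49/152.69, offset 37.61.
AQI = 101 + 49/152.69·37.61 ≈ 113.07 ⇒ 113.
SO₂ 526.3: bracket 450.6–527.7 → index 151–200; slope 49/77.1, offset 75.7.
AQI = 151 + 49/77.1·75.7 ≈ 199.11 ⇒ 199.
Sub-indices: CO→154, O₃→385, PM10→113, SO₂→199. Overall AQI = max = 385; dominant pollutant is O₃.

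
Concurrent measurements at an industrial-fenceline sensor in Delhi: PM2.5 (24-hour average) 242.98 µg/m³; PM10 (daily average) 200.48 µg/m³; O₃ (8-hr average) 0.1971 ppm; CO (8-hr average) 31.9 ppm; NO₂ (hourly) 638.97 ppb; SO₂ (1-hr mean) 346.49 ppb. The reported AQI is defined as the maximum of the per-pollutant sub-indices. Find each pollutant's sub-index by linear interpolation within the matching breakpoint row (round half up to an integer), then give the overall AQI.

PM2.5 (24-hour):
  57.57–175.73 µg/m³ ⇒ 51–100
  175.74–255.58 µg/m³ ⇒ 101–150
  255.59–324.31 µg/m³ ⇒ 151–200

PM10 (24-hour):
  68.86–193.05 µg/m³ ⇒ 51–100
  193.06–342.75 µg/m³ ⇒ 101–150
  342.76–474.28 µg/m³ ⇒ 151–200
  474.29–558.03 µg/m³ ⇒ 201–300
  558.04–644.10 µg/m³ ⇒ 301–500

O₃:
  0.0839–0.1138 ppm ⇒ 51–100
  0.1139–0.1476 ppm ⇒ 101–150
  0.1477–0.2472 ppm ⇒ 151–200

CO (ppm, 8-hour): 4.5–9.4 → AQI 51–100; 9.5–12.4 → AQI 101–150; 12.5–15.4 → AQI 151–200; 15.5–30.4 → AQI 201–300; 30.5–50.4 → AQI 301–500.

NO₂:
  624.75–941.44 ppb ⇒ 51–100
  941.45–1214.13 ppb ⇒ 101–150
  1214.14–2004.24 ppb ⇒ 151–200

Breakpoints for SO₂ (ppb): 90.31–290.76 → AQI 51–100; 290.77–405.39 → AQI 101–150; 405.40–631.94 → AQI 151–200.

PM2.5: row 175.74–255.58 (AQI 101–150). (150−101)·(242.98−175.74)/(255.58−175.74) + 101 = 49·67.24/79.84 + 101 ≈ 142.27 → 142.
PM10 200.48: bracket 193.06–342.75 → index 101–150; slope 49/149.69, offset 7.42.
AQI = 101 + 49/149.69·7.42 ≈ 103.43 ⇒ 103.
O₃ 0.1971: bracket 0.1477–0.2472 → index 151–200; slope 49/0.0995, offset 0.0494.
AQI = 151 + 49/0.0995·0.0494 ≈ 175.33 ⇒ 175.
CO: 31.9 lies in 30.5–50.4, so I_lo=301, I_hi=500, C_lo=30.5, C_hi=50.4.
(500−301)/(50.4−30.5) × (31.9−30.5) + 301 = 199/19.9 × 1.4 + 301 ≈ 315.00 → 315.
NO₂: 638.97 lies in 624.75–941.44, so I_lo=51, I_hi=100, C_lo=624.75, C_hi=941.44.
(100−51)/(941.44−624.75) × (638.97−624.75) + 51 = 49/316.69 × 14.22 + 51 ≈ 53.20 → 53.
SO₂: 346.49 ∈ [290.77, 405.39] ↔ index [101, 150].
101 + (346.49−290.77)·(150−101)/(405.39−290.77) = 101 + 55.72·49/114.62 ≈ 124.82, so AQI = 125.
Sub-indices: PM2.5→142, PM10→103, O₃→175, CO→315, NO₂→53, SO₂→125. Overall AQI = max = 315; dominant pollutant is CO.

315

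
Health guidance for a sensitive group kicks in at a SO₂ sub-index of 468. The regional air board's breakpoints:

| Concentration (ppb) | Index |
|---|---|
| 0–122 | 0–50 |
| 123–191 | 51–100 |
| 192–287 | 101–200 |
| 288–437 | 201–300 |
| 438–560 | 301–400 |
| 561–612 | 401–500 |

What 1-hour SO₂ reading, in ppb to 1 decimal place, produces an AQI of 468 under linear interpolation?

595.5

AQI 468 lies in the 401–500 band, which corresponds to 561–612 ppb.
C = 561 + (468−401)×(612−561)/(500−401) = 561 + 67×51/99 ≈ 595.515 ppb → 595.5 ppb to 1 dp.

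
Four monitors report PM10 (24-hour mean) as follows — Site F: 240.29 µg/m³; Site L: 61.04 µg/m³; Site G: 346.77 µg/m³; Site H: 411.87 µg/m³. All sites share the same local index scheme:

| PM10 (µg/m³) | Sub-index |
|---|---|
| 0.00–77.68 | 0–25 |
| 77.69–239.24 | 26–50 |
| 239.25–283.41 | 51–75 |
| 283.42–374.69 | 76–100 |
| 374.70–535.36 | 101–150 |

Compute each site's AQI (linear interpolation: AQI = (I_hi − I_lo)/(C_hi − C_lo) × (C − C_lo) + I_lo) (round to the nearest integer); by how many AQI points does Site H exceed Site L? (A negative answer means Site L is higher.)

Site F: 240.29 lies in 239.25–283.41, so I_lo=51, I_hi=75, C_lo=239.25, C_hi=283.41.
(75−51)/(283.41−239.25) × (240.29−239.25) + 51 = 24/44.16 × 1.04 + 51 ≈ 51.57 → 52.
Site L: 61.04 lies in 0.00–77.68, so I_lo=0, I_hi=25, C_lo=0.00, C_hi=77.68.
(25−0)/(77.68−0.00) × (61.04−0.00) + 0 = 25/77.68 × 61.04 + 0 ≈ 19.64 → 20.
Site G: 346.77 lies in 283.42–374.69, so I_lo=76, I_hi=100, C_lo=283.42, C_hi=374.69.
(100−76)/(374.69−283.42) × (346.77−283.42) + 76 = 24/91.27 × 63.35 + 76 ≈ 92.66 → 93.
Site H: row 374.70–535.36 (AQI 101–150). (150−101)·(411.87−374.70)/(535.36−374.70) + 101 = 49·37.17/160.66 + 101 ≈ 112.34 → 112.
AQIs: Site F=52, Site L=20, Site G=93, Site H=112. Site H (112) − Site L (20) = 92.

92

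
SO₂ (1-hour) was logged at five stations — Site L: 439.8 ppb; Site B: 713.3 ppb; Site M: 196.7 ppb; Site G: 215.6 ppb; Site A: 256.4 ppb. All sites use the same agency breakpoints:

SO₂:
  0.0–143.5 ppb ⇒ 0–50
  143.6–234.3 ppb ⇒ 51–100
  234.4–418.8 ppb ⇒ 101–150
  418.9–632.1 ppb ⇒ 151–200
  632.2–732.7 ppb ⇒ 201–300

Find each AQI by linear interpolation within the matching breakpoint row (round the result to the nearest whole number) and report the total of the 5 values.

714

Site L: row 418.9–632.1 (AQI 151–200). (200−151)·(439.8−418.9)/(632.1−418.9) + 151 = 49·20.9/213.2 + 151 ≈ 155.80 → 156.
Site B: row 632.2–732.7 (AQI 201–300). (300−201)·(713.3−632.2)/(732.7−632.2) + 201 = 99·81.1/100.5 + 201 ≈ 280.89 → 281.
Site M: 196.7 ∈ [143.6, 234.3] ↔ index [51, 100].
51 + (196.7−143.6)·(100−51)/(234.3−143.6) = 51 + 53.1·49/90.7 ≈ 79.69, so AQI = 80.
Site G 215.6: bracket 143.6–234.3 → index 51–100; slope 49/90.7, offset 72.0.
AQI = 51 + 49/90.7·72.0 ≈ 89.90 ⇒ 90.
Site A 256.4: bracket 234.4–418.8 → index 101–150; slope 49/184.4, offset 22.0.
AQI = 101 + 49/184.4·22.0 ≈ 106.85 ⇒ 107.
AQIs: Site L=156, Site B=281, Site M=80, Site G=90, Site A=107. Sum = 156 + 281 + 80 + 90 + 107 = 714.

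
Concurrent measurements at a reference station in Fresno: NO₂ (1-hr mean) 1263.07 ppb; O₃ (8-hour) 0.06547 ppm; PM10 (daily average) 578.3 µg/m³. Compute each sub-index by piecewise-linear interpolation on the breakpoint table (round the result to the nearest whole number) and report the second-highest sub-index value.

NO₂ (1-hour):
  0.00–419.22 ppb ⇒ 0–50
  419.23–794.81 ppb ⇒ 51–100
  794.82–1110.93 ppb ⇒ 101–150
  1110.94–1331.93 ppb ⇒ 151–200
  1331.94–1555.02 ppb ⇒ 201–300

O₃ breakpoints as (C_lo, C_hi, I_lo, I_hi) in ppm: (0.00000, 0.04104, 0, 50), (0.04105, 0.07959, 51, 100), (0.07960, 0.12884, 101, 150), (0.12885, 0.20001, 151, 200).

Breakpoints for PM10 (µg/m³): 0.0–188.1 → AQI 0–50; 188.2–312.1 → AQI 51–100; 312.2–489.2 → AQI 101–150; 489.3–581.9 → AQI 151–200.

NO₂: 1263.07 ∈ [1110.94, 1331.93] ↔ index [151, 200].
151 + (1263.07−1110.94)·(200−151)/(1331.93−1110.94) = 151 + 152.13·49/220.99 ≈ 184.73, so AQI = 185.
O₃: 0.06547 ∈ [0.04105, 0.07959] ↔ index [51, 100].
51 + (0.06547−0.04105)·(100−51)/(0.07959−0.04105) = 51 + 0.02442·49/0.03854 ≈ 82.05, so AQI = 82.
PM10: row 489.3–581.9 (AQI 151–200). (200−151)·(578.3−489.3)/(581.9−489.3) + 151 = 49·89.0/92.6 + 151 ≈ 198.10 → 198.
Sub-indices: NO₂→185, O₃→82, PM10→198. Ranked high→low: 198, 185, 82. Second-highest sub-index = 185.

185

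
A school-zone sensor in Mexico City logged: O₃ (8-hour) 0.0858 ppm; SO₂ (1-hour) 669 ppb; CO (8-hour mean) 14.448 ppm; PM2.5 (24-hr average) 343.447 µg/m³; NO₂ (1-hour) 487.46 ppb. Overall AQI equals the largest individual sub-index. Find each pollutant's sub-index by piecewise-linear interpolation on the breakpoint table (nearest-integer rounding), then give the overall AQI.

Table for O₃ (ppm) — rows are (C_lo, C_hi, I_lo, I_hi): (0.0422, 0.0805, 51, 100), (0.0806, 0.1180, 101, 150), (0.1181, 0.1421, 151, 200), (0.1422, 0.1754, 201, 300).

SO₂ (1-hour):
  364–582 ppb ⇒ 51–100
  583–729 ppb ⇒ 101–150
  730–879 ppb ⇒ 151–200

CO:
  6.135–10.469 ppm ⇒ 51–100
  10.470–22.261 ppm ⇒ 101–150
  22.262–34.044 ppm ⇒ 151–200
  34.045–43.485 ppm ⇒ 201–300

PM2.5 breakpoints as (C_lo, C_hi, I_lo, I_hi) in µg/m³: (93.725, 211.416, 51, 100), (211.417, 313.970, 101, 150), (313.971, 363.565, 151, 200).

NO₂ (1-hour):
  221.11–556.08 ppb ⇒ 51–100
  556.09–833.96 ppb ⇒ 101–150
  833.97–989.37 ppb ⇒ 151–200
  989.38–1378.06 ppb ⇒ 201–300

180

O₃ 0.0858: bracket 0.0806–0.1180 → index 101–150; slope 49/0.0374, offset 0.0052.
AQI = 101 + 49/0.0374·0.0052 ≈ 107.81 ⇒ 108.
SO₂: 669 ∈ [583, 729] ↔ index [101, 150].
101 + (669−583)·(150−101)/(729−583) = 101 + 86·49/146 ≈ 129.86, so AQI = 130.
CO 14.448: bracket 10.470–22.261 → index 101–150; slope 49/11.791, offset 3.978.
AQI = 101 + 49/11.791·3.978 ≈ 117.53 ⇒ 118.
PM2.5: 343.447 lies in 313.971–363.565, so I_lo=151, I_hi=200, C_lo=313.971, C_hi=363.565.
(200−151)/(363.565−313.971) × (343.447−313.971) + 151 = 49/49.594 × 29.476 + 151 ≈ 180.12 → 180.
NO₂: row 221.11–556.08 (AQI 51–100). (100−51)·(487.46−221.11)/(556.08−221.11) + 51 = 49·266.35/334.97 + 51 ≈ 89.96 → 90.
Sub-indices: O₃→108, SO₂→130, CO→118, PM2.5→180, NO₂→90. Overall AQI = max = 180; dominant pollutant is PM2.5.
AQI 180: Unhealthy.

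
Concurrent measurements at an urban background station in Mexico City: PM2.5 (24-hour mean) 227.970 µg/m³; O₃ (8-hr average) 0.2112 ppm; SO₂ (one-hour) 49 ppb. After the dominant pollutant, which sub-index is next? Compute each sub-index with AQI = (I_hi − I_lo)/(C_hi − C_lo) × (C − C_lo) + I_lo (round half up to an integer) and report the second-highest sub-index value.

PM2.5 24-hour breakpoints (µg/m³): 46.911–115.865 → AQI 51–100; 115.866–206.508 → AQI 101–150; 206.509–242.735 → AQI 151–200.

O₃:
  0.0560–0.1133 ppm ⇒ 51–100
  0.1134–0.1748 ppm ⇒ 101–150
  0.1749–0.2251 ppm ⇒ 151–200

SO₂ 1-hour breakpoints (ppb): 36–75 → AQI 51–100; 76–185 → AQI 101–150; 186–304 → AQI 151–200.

PM2.5: 227.970 ∈ [206.509, 242.735] ↔ index [151, 200].
151 + (227.970−206.509)·(200−151)/(242.735−206.509) = 151 + 21.461·49/36.226 ≈ 180.03, so AQI = 180.
O₃: 0.2112 lies in 0.1749–0.2251, so I_lo=151, I_hi=200, C_lo=0.1749, C_hi=0.2251.
(200−151)/(0.2251−0.1749) × (0.2112−0.1749) + 151 = 49/0.0502 × 0.0363 + 151 ≈ 186.43 → 186.
SO₂: 49 lies in 36–75, so I_lo=51, I_hi=100, C_lo=36, C_hi=75.
(100−51)/(75−36) × (49−36) + 51 = 49/39 × 13 + 51 ≈ 67.33 → 67.
Sub-indices: PM2.5→180, O₃→186, SO₂→67. Ranked high→low: 186, 180, 67. Second-highest sub-index = 180.

180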